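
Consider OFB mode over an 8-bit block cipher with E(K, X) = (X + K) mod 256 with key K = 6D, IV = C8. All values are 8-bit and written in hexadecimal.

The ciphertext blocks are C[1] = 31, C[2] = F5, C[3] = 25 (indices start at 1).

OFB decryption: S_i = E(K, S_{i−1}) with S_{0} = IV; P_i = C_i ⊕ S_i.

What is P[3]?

P[3] = 2A

P[1]: S = E(K, C8) = 35; 31 ⊕ 35 = 04.
P[2]: S = E(K, 35) = A2; F5 ⊕ A2 = 57.
P[3]: S = E(K, A2) = 0F; 25 ⊕ 0F = 2A.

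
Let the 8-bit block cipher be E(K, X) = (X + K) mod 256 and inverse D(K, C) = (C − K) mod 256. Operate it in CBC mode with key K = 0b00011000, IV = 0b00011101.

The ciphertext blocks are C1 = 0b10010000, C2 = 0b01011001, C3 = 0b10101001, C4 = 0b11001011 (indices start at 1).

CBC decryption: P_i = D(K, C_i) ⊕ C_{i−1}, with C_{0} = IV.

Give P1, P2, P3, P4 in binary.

P1 = 0b01100101, P2 = 0b11010001, P3 = 0b11001000, P4 = 0b00011010

P1: D(K, 0b10010000) = 0b01111000; 0b01111000 ⊕ 0b00011101 = 0b01100101.
P2: D(K, 0b01011001) = 0b01000001; 0b01000001 ⊕ 0b10010000 = 0b11010001.
P3: D(K, 0b10101001) = 0b10010001; 0b10010001 ⊕ 0b01011001 = 0b11001000.
P4: D(K, 0b11001011) = 0b10110011; 0b10110011 ⊕ 0b10101001 = 0b00011010.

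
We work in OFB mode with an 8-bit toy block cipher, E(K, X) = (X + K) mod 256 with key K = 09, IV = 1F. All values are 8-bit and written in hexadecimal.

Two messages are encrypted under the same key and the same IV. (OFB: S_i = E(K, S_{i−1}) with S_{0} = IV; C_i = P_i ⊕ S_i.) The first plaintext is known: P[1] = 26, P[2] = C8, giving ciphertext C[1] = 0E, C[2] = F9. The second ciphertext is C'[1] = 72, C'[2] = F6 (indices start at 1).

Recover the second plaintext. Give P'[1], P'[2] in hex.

In OFB with a reused IV, both messages share the same keystream S_i, so C_i ⊕ C'_i = P_i ⊕ P'_i and thus P'_i = P_i ⊕ C_i ⊕ C'_i.
P'[1]: 26 ⊕ 0E ⊕ 72 = 5A.
P'[2]: C8 ⊕ F9 ⊕ F6 = C7.

P'[1] = 5A, P'[2] = C7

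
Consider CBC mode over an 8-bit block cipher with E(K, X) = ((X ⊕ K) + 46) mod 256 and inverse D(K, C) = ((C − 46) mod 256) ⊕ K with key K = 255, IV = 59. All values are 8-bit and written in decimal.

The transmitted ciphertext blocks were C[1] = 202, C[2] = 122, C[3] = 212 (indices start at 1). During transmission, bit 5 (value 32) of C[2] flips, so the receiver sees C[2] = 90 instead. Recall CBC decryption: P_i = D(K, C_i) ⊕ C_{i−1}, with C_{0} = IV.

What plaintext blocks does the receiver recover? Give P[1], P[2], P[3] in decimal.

P[1] = 88, P[2] = 25, P[3] = 3

Only C[2] changed, to 90. In CBC, a change in C_i garbles P_i and flips the same bit in P_{i+1}. Decrypting the received ciphertext:
P[1]: D(K, 202) = 99; 99 ⊕ 59 = 88.
P[2]: D(K, 90) = 211; 211 ⊕ 202 = 25.
P[3]: D(K, 212) = 89; 89 ⊕ 90 = 3.
Blocks that differ from the original plaintext: P[2], P[3].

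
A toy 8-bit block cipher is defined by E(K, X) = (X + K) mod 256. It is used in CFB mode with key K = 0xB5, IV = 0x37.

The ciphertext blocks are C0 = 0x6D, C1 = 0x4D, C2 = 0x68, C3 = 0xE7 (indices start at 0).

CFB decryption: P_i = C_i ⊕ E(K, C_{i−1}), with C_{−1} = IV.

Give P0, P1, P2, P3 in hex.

P0 = 0x81, P1 = 0x6F, P2 = 0x6A, P3 = 0xFA

P0: E(K, 0x37) = 0xEC; 0x6D ⊕ 0xEC = 0x81.
P1: E(K, 0x6D) = 0x22; 0x4D ⊕ 0x22 = 0x6F.
P2: E(K, 0x4D) = 0x02; 0x68 ⊕ 0x02 = 0x6A.
P3: E(K, 0x68) = 0x1D; 0xE7 ⊕ 0x1D = 0xFA.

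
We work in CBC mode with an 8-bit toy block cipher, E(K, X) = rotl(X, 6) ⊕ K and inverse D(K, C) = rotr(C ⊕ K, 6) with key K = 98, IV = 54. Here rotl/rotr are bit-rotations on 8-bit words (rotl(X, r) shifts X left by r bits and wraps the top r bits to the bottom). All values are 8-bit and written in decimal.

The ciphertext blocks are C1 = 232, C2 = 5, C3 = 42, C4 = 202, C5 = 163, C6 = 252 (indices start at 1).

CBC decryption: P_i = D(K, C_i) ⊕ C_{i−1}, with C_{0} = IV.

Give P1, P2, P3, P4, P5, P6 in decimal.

P1 = 28, P2 = 117, P3 = 36, P4 = 136, P5 = 205, P6 = 217

P1: D(K, 232) = 42; 42 ⊕ 54 = 28.
P2: D(K, 5) = 157; 157 ⊕ 232 = 117.
P3: D(K, 42) = 33; 33 ⊕ 5 = 36.
P4: D(K, 202) = 162; 162 ⊕ 42 = 136.
P5: D(K, 163) = 7; 7 ⊕ 202 = 205.
P6: D(K, 252) = 122; 122 ⊕ 163 = 217.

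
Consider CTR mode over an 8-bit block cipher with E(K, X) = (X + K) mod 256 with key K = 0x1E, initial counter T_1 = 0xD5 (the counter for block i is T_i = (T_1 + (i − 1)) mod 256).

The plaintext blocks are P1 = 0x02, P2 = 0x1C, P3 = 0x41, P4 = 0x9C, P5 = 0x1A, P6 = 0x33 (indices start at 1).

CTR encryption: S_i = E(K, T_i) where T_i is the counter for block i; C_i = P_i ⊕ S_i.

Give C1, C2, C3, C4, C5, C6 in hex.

C1 = 0xF1, C2 = 0xE8, C3 = 0xB4, C4 = 0x6A, C5 = 0xED, C6 = 0xCB

C1: T = 0xD5, S = E(K, T) = 0xF3; 0x02 ⊕ 0xF3 = 0xF1.
C2: T = 0xD6, S = E(K, T) = 0xF4; 0x1C ⊕ 0xF4 = 0xE8.
C3: T = 0xD7, S = E(K, T) = 0xF5; 0x41 ⊕ 0xF5 = 0xB4.
C4: T = 0xD8, S = E(K, T) = 0xF6; 0x9C ⊕ 0xF6 = 0x6A.
C5: T = 0xD9, S = E(K, T) = 0xF7; 0x1A ⊕ 0xF7 = 0xED.
C6: T = 0xDA, S = E(K, T) = 0xF8; 0x33 ⊕ 0xF8 = 0xCB.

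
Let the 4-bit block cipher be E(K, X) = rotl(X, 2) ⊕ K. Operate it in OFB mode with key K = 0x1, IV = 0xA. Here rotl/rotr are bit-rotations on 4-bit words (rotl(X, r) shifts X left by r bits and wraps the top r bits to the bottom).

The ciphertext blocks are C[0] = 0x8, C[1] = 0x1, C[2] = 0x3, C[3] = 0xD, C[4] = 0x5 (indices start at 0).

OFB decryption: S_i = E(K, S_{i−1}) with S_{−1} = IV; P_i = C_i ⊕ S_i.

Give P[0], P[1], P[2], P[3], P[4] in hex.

P[0] = 0x3, P[1] = 0xE, P[2] = 0xD, P[3] = 0x7, P[4] = 0xE

P[0]: S = E(K, 0xA) = 0xB; 0x8 ⊕ 0xB = 0x3.
P[1]: S = E(K, 0xB) = 0xF; 0x1 ⊕ 0xF = 0xE.
P[2]: S = E(K, 0xF) = 0xE; 0x3 ⊕ 0xE = 0xD.
P[3]: S = E(K, 0xE) = 0xA; 0xD ⊕ 0xA = 0x7.
P[4]: S = E(K, 0xA) = 0xB; 0x5 ⊕ 0xB = 0xE.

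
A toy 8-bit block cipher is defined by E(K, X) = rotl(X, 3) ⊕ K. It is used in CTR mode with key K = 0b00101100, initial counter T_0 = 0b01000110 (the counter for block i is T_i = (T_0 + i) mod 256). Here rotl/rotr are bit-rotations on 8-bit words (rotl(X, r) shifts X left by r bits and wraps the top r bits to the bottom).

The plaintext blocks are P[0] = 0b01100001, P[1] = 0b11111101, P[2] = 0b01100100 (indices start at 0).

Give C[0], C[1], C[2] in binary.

C[0] = 0b01111111, C[1] = 0b11101011, C[2] = 0b00001010

CTR encryption: S_i = E(K, T_i) where T_i is the counter for block i; C_i = P_i ⊕ S_i.
C[0]: T = 0b01000110, S = E(K, T) = 0b00011110; 0b01100001 ⊕ 0b00011110 = 0b01111111.
C[1]: T = 0b01000111, S = E(K, T) = 0b00010110; 0b11111101 ⊕ 0b00010110 = 0b11101011.
C[2]: T = 0b01001000, S = E(K, T) = 0b01101110; 0b01100100 ⊕ 0b01101110 = 0b00001010.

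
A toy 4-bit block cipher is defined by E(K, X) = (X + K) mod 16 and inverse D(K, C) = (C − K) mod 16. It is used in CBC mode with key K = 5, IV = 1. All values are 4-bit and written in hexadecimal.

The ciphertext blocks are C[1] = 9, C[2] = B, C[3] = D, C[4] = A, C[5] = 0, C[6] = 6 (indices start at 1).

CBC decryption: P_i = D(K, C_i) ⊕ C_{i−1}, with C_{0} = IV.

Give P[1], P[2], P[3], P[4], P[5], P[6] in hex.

P[1] = 5, P[2] = F, P[3] = 3, P[4] = 8, P[5] = 1, P[6] = 1

P[1]: D(K, 9) = 4; 4 ⊕ 1 = 5.
P[2]: D(K, B) = 6; 6 ⊕ 9 = F.
P[3]: D(K, D) = 8; 8 ⊕ B = 3.
P[4]: D(K, A) = 5; 5 ⊕ D = 8.
P[5]: D(K, 0) = B; B ⊕ A = 1.
P[6]: D(K, 6) = 1; 1 ⊕ 0 = 1.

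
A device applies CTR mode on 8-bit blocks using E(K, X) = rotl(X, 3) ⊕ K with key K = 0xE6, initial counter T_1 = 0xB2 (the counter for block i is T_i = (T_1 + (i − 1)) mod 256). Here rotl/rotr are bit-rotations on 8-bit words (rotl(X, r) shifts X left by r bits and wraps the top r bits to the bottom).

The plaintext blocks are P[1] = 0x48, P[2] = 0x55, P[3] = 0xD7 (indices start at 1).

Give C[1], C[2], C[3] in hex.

CTR encryption: S_i = E(K, T_i) where T_i is the counter for block i; C_i = P_i ⊕ S_i.
C[1]: T = 0xB2, S = E(K, T) = 0x73; 0x48 ⊕ 0x73 = 0x3B.
C[2]: T = 0xB3, S = E(K, T) = 0x7B; 0x55 ⊕ 0x7B = 0x2E.
C[3]: T = 0xB4, S = E(K, T) = 0x43; 0xD7 ⊕ 0x43 = 0x94.

C[1] = 0x3B, C[2] = 0x2E, C[3] = 0x94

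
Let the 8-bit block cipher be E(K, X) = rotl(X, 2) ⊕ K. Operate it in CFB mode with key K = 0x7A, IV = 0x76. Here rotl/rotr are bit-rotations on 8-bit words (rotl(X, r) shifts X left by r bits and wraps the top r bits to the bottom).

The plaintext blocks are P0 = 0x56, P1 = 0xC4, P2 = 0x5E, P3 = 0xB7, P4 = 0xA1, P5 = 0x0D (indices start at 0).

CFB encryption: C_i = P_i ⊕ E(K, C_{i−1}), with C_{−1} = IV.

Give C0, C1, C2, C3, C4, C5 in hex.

C0 = 0xF5, C1 = 0x69, C2 = 0x81, C3 = 0xCB, C4 = 0xF4, C5 = 0xA4

C0: E(K, 0x76) = 0xA3; 0x56 ⊕ 0xA3 = 0xF5.
C1: E(K, 0xF5) = 0xAD; 0xC4 ⊕ 0xAD = 0x69.
C2: E(K, 0x69) = 0xDF; 0x5E ⊕ 0xDF = 0x81.
C3: E(K, 0x81) = 0x7C; 0xB7 ⊕ 0x7C = 0xCB.
C4: E(K, 0xCB) = 0x55; 0xA1 ⊕ 0x55 = 0xF4.
C5: E(K, 0xF4) = 0xA9; 0x0D ⊕ 0xA9 = 0xA4.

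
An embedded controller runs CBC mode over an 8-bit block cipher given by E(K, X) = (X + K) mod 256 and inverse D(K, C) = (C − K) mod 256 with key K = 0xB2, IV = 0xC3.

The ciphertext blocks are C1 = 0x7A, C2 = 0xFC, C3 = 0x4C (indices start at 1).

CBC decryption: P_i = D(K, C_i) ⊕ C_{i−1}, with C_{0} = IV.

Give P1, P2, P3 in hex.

P1: D(K, 0x7A) = 0xC8; 0xC8 ⊕ 0xC3 = 0x0B.
P2: D(K, 0xFC) = 0x4A; 0x4A ⊕ 0x7A = 0x30.
P3: D(K, 0x4C) = 0x9A; 0x9A ⊕ 0xFC = 0x66.

P1 = 0x0B, P2 = 0x30, P3 = 0x66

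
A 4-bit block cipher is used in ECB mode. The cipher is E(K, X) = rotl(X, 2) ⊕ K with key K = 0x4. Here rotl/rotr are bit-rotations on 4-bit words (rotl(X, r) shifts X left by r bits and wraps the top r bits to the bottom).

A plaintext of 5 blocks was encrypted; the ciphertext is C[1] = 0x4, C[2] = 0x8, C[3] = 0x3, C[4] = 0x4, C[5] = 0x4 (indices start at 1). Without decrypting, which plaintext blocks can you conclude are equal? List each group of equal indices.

P[1] = P[4] = P[5]

ECB encrypts each block independently with the same key, so equal ciphertext blocks imply equal plaintext blocks.
C[1] = C[4] = C[5] = 0x4, so P[1] = P[4] = P[5].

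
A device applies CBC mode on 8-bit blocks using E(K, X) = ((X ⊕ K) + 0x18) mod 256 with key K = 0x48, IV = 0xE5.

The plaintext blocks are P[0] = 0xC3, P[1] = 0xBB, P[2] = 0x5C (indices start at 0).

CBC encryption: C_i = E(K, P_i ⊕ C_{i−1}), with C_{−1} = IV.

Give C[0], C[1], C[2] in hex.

C[0] = 0x86, C[1] = 0x8D, C[2] = 0xB1

C[0]: P[0] ⊕ 0xE5 = 0x26; E(K, 0x26) = 0x86.
C[1]: P[1] ⊕ 0x86 = 0x3D; E(K, 0x3D) = 0x8D.
C[2]: P[2] ⊕ 0x8D = 0xD1; E(K, 0xD1) = 0xB1.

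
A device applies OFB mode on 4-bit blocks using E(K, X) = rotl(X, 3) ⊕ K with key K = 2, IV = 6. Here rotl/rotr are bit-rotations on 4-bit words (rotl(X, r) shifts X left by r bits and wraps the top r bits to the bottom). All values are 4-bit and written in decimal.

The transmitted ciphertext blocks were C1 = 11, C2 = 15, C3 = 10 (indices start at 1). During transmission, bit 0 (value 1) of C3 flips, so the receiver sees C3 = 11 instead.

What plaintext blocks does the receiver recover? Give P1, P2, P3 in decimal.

OFB decryption: S_i = E(K, S_{i−1}) with S_{0} = IV; P_i = C_i ⊕ S_i.
Only C3 changed, to 11. In OFB, a change in C_i flips the same bit in P_i only; the keystream is unaffected. Decrypting the received ciphertext:
P1: S = E(K, 6) = 1; 11 ⊕ 1 = 10.
P2: S = E(K, 1) = 10; 15 ⊕ 10 = 5.
P3: S = E(K, 10) = 7; 11 ⊕ 7 = 12.
Blocks that differ from the original plaintext: P3.

P1 = 10, P2 = 5, P3 = 12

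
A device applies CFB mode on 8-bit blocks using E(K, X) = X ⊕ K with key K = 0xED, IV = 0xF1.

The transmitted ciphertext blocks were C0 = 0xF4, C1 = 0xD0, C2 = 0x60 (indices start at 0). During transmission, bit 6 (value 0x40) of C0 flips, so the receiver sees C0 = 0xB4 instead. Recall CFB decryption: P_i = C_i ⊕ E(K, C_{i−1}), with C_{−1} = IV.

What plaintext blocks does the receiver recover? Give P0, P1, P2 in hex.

Only C0 changed, to 0xB4. In CFB, a change in C_i flips the same bit in P_i and garbles P_{i+1}. Decrypting the received ciphertext:
P0: E(K, 0xF1) = 0x1C; 0xB4 ⊕ 0x1C = 0xA8.
P1: E(K, 0xB4) = 0x59; 0xD0 ⊕ 0x59 = 0x89.
P2: E(K, 0xD0) = 0x3D; 0x60 ⊕ 0x3D = 0x5D.
Blocks that differ from the original plaintext: P0, P1.

P0 = 0xA8, P1 = 0x89, P2 = 0x5D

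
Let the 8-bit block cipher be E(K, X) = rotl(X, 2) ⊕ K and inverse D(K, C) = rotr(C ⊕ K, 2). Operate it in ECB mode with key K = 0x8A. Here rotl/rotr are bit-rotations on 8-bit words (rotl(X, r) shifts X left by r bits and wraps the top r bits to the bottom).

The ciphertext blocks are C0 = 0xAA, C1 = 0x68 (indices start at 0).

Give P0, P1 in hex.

ECB decryption: P_i = D(K, C_i).
P0: D(K, 0xAA) = 0x08.
P1: D(K, 0x68) = 0xB8.

P0 = 0x08, P1 = 0xB8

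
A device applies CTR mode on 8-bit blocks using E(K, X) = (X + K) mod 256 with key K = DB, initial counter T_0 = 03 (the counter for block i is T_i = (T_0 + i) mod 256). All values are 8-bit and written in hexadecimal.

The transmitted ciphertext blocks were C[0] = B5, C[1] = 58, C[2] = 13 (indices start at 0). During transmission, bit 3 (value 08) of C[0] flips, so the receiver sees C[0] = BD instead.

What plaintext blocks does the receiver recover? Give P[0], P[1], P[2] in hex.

P[0] = 63, P[1] = 87, P[2] = F3

CTR decryption: S_i = E(K, T_i) where T_i is the counter for block i; P_i = C_i ⊕ S_i.
Only C[0] changed, to BD. In CTR, a change in C_i flips the same bit in P_i only; the keystream is unaffected. Decrypting the received ciphertext:
P[0]: T = 03, S = E(K, T) = DE; BD ⊕ DE = 63.
P[1]: T = 04, S = E(K, T) = DF; 58 ⊕ DF = 87.
P[2]: T = 05, S = E(K, T) = E0; 13 ⊕ E0 = F3.
Blocks that differ from the original plaintext: P[0].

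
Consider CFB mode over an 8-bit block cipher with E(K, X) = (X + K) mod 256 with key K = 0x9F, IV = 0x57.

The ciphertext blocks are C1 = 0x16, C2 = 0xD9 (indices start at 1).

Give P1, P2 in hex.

CFB decryption: P_i = C_i ⊕ E(K, C_{i−1}), with C_{0} = IV.
P1: E(K, 0x57) = 0xF6; 0x16 ⊕ 0xF6 = 0xE0.
P2: E(K, 0x16) = 0xB5; 0xD9 ⊕ 0xB5 = 0x6C.

P1 = 0xE0, P2 = 0x6C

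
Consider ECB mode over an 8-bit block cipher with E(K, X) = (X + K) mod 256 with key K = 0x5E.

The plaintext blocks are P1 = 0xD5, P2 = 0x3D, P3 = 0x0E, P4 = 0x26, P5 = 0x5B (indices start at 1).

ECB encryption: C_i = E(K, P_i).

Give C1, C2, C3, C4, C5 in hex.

C1: E(K, 0xD5) = 0x33.
C2: E(K, 0x3D) = 0x9B.
C3: E(K, 0x0E) = 0x6C.
C4: E(K, 0x26) = 0x84.
C5: E(K, 0x5B) = 0xB9.

C1 = 0x33, C2 = 0x9B, C3 = 0x6C, C4 = 0x84, C5 = 0xB9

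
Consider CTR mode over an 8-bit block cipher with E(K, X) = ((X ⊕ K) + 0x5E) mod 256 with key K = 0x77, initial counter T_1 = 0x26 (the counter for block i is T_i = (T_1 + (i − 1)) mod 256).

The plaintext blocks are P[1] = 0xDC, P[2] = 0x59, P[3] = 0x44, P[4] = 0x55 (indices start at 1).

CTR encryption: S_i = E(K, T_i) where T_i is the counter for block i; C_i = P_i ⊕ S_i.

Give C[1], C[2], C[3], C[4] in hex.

C[1]: T = 0x26, S = E(K, T) = 0xAF; 0xDC ⊕ 0xAF = 0x73.
C[2]: T = 0x27, S = E(K, T) = 0xAE; 0x59 ⊕ 0xAE = 0xF7.
C[3]: T = 0x28, S = E(K, T) = 0xBD; 0x44 ⊕ 0xBD = 0xF9.
C[4]: T = 0x29, S = E(K, T) = 0xBC; 0x55 ⊕ 0xBC = 0xE9.

C[1] = 0x73, C[2] = 0xF7, C[3] = 0xF9, C[4] = 0xE9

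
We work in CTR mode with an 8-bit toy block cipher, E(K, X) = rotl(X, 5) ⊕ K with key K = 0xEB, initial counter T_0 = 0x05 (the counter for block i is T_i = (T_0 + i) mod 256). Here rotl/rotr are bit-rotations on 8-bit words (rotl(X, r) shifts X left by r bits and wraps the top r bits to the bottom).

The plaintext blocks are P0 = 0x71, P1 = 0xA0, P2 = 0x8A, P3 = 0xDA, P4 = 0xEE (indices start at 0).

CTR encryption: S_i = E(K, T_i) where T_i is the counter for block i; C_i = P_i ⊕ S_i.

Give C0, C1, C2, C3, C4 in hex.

C0 = 0x3A, C1 = 0x8B, C2 = 0x81, C3 = 0x30, C4 = 0x24

C0: T = 0x05, S = E(K, T) = 0x4B; 0x71 ⊕ 0x4B = 0x3A.
C1: T = 0x06, S = E(K, T) = 0x2B; 0xA0 ⊕ 0x2B = 0x8B.
C2: T = 0x07, S = E(K, T) = 0x0B; 0x8A ⊕ 0x0B = 0x81.
C3: T = 0x08, S = E(K, T) = 0xEA; 0xDA ⊕ 0xEA = 0x30.
C4: T = 0x09, S = E(K, T) = 0xCA; 0xEE ⊕ 0xCA = 0x24.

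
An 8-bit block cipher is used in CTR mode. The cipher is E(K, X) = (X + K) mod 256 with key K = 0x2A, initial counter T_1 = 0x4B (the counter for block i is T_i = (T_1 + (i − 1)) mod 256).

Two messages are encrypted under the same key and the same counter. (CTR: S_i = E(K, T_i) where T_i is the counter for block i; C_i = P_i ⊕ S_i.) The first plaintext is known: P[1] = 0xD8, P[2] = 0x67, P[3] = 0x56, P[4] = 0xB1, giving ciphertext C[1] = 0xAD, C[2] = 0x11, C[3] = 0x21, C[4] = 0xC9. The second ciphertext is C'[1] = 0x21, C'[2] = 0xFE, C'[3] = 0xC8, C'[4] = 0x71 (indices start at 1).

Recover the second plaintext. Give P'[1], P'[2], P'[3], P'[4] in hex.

P'[1] = 0x54, P'[2] = 0x88, P'[3] = 0xBF, P'[4] = 0x09

In CTR with a reused counter, both messages share the same keystream S_i, so C_i ⊕ C'_i = P_i ⊕ P'_i and thus P'_i = P_i ⊕ C_i ⊕ C'_i.
P'[1]: 0xD8 ⊕ 0xAD ⊕ 0x21 = 0x54.
P'[2]: 0x67 ⊕ 0x11 ⊕ 0xFE = 0x88.
P'[3]: 0x56 ⊕ 0x21 ⊕ 0xC8 = 0xBF.
P'[4]: 0xB1 ⊕ 0xC9 ⊕ 0x71 = 0x09.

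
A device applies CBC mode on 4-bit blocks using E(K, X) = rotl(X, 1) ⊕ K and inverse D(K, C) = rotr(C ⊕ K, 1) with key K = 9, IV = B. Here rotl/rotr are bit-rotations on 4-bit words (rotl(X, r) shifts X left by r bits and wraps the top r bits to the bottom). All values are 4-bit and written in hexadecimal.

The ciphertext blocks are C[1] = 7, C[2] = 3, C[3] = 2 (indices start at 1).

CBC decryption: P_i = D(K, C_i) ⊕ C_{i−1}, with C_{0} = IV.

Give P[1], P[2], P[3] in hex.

P[1] = C, P[2] = 2, P[3] = E

P[1]: D(K, 7) = 7; 7 ⊕ B = C.
P[2]: D(K, 3) = 5; 5 ⊕ 7 = 2.
P[3]: D(K, 2) = D; D ⊕ 3 = E.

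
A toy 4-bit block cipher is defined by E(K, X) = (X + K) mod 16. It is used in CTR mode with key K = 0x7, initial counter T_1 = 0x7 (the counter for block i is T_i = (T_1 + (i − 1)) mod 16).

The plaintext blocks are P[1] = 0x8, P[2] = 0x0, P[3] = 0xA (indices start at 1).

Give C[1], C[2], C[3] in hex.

CTR encryption: S_i = E(K, T_i) where T_i is the counter for block i; C_i = P_i ⊕ S_i.
C[1]: T = 0x7, S = E(K, T) = 0xE; 0x8 ⊕ 0xE = 0x6.
C[2]: T = 0x8, S = E(K, T) = 0xF; 0x0 ⊕ 0xF = 0xF.
C[3]: T = 0x9, S = E(K, T) = 0x0; 0xA ⊕ 0x0 = 0xA.

C[1] = 0x6, C[2] = 0xF, C[3] = 0xA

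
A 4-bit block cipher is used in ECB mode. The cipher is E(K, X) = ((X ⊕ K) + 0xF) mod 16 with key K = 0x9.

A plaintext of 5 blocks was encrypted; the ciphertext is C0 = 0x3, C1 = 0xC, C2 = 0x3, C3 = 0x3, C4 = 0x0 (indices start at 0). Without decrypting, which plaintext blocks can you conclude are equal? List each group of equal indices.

ECB encrypts each block independently with the same key, so equal ciphertext blocks imply equal plaintext blocks.
C0 = C2 = C3 = 0x3, so P0 = P2 = P3.

P0 = P2 = P3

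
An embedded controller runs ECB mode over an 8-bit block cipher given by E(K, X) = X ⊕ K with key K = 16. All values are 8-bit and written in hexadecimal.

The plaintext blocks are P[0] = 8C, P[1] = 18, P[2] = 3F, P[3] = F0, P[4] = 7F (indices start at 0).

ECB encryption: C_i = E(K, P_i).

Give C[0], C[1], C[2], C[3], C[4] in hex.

C[0]: E(K, 8C) = 9A.
C[1]: E(K, 18) = 0E.
C[2]: E(K, 3F) = 29.
C[3]: E(K, F0) = E6.
C[4]: E(K, 7F) = 69.

C[0] = 9A, C[1] = 0E, C[2] = 29, C[3] = E6, C[4] = 69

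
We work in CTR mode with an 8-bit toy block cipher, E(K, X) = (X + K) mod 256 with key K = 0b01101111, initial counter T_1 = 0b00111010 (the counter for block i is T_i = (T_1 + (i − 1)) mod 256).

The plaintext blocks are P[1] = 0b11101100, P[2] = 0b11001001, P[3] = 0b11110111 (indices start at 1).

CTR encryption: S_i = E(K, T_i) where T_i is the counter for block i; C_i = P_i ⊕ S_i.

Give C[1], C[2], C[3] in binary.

C[1]: T = 0b00111010, S = E(K, T) = 0b10101001; 0b11101100 ⊕ 0b10101001 = 0b01000101.
C[2]: T = 0b00111011, S = E(K, T) = 0b10101010; 0b11001001 ⊕ 0b10101010 = 0b01100011.
C[3]: T = 0b00111100, S = E(K, T) = 0b10101011; 0b11110111 ⊕ 0b10101011 = 0b01011100.

C[1] = 0b01000101, C[2] = 0b01100011, C[3] = 0b01011100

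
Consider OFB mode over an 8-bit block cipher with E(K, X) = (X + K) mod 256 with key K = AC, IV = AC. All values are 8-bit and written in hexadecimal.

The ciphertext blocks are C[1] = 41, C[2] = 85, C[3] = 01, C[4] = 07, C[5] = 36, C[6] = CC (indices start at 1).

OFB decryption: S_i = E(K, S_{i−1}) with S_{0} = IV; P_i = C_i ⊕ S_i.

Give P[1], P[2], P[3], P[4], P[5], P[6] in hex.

P[1] = 19, P[2] = 81, P[3] = B1, P[4] = 5B, P[5] = 3E, P[6] = 78

P[1]: S = E(K, AC) = 58; 41 ⊕ 58 = 19.
P[2]: S = E(K, 58) = 04; 85 ⊕ 04 = 81.
P[3]: S = E(K, 04) = B0; 01 ⊕ B0 = B1.
P[4]: S = E(K, B0) = 5C; 07 ⊕ 5C = 5B.
P[5]: S = E(K, 5C) = 08; 36 ⊕ 08 = 3E.
P[6]: S = E(K, 08) = B4; CC ⊕ B4 = 78.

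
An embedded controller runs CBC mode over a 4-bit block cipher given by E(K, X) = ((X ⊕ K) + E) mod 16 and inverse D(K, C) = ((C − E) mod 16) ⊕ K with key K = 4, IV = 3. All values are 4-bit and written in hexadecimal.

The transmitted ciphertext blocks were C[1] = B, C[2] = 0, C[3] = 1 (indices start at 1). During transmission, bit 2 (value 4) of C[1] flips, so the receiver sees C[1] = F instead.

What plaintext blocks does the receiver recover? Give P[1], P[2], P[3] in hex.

CBC decryption: P_i = D(K, C_i) ⊕ C_{i−1}, with C_{0} = IV.
Only C[1] changed, to F. In CBC, a change in C_i garbles P_i and flips the same bit in P_{i+1}. Decrypting the received ciphertext:
P[1]: D(K, F) = 5; 5 ⊕ 3 = 6.
P[2]: D(K, 0) = 6; 6 ⊕ F = 9.
P[3]: D(K, 1) = 7; 7 ⊕ 0 = 7.
Blocks that differ from the original plaintext: P[1], P[2].

P[1] = 6, P[2] = 9, P[3] = 7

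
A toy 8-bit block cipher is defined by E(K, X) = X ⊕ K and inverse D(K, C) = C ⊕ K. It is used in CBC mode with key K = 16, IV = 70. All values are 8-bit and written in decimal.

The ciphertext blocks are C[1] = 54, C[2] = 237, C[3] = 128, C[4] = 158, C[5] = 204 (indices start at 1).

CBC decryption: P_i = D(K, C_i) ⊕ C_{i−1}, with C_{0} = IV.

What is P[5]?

P[5]: D(K, 204) = 220; 220 ⊕ 158 = 66.

P[5] = 66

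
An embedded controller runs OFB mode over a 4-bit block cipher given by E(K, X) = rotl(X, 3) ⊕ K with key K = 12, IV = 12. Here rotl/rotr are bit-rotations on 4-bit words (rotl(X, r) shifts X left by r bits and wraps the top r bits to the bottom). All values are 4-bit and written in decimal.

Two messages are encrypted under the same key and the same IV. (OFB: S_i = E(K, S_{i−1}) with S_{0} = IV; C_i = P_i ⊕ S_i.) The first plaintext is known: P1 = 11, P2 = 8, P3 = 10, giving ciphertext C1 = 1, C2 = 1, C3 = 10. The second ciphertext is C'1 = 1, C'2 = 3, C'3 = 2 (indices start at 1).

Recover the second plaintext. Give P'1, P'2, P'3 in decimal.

P'1 = 11, P'2 = 10, P'3 = 2

In OFB with a reused IV, both messages share the same keystream S_i, so C_i ⊕ C'_i = P_i ⊕ P'_i and thus P'_i = P_i ⊕ C_i ⊕ C'_i.
P'1: 11 ⊕ 1 ⊕ 1 = 11.
P'2: 8 ⊕ 1 ⊕ 3 = 10.
P'3: 10 ⊕ 10 ⊕ 2 = 2.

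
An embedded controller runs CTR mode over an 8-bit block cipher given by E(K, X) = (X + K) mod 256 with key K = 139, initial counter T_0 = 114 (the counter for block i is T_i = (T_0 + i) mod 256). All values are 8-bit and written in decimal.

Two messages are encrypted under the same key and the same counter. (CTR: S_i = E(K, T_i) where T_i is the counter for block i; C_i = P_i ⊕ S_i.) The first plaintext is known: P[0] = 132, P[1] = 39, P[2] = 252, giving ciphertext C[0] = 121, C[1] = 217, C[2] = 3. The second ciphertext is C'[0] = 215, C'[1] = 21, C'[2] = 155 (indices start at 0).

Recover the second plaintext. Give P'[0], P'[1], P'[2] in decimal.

In CTR with a reused counter, both messages share the same keystream S_i, so C_i ⊕ C'_i = P_i ⊕ P'_i and thus P'_i = P_i ⊕ C_i ⊕ C'_i.
P'[0]: 132 ⊕ 121 ⊕ 215 = 42.
P'[1]: 39 ⊕ 217 ⊕ 21 = 235.
P'[2]: 252 ⊕ 3 ⊕ 155 = 100.

P'[0] = 42, P'[1] = 235, P'[2] = 100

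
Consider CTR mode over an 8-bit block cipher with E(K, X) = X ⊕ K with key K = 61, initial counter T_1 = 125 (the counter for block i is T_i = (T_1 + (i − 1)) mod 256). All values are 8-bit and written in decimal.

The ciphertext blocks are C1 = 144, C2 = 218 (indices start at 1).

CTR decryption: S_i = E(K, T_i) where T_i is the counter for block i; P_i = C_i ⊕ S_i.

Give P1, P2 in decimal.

P1 = 208, P2 = 153

P1: T = 125, S = E(K, T) = 64; 144 ⊕ 64 = 208.
P2: T = 126, S = E(K, T) = 67; 218 ⊕ 67 = 153.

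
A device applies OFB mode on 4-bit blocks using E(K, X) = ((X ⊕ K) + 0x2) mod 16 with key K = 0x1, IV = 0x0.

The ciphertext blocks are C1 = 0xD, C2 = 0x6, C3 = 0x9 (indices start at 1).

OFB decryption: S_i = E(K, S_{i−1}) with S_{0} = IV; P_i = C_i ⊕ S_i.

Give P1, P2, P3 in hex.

P1: S = E(K, 0x0) = 0x3; 0xD ⊕ 0x3 = 0xE.
P2: S = E(K, 0x3) = 0x4; 0x6 ⊕ 0x4 = 0x2.
P3: S = E(K, 0x4) = 0x7; 0x9 ⊕ 0x7 = 0xE.

P1 = 0xE, P2 = 0x2, P3 = 0xE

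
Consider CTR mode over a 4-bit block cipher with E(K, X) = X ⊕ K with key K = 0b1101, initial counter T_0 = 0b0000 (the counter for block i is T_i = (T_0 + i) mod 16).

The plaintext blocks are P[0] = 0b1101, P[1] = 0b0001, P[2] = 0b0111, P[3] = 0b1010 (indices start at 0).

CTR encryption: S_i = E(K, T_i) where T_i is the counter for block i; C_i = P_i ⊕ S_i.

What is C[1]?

C[1] = 0b1101

C[0]: T = 0b0000, S = E(K, T) = 0b1101; 0b1101 ⊕ 0b1101 = 0b0000.
C[1]: T = 0b0001, S = E(K, T) = 0b1100; 0b0001 ⊕ 0b1100 = 0b1101.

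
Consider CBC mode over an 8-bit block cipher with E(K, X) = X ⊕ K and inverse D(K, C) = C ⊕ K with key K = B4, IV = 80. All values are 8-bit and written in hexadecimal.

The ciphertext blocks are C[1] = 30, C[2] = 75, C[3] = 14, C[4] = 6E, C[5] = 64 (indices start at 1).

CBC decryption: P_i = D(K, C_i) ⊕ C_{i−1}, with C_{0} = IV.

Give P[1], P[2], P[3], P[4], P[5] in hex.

P[1]: D(K, 30) = 84; 84 ⊕ 80 = 04.
P[2]: D(K, 75) = C1; C1 ⊕ 30 = F1.
P[3]: D(K, 14) = A0; A0 ⊕ 75 = D5.
P[4]: D(K, 6E) = DA; DA ⊕ 14 = CE.
P[5]: D(K, 64) = D0; D0 ⊕ 6E = BE.

P[1] = 04, P[2] = F1, P[3] = D5, P[4] = CE, P[5] = BE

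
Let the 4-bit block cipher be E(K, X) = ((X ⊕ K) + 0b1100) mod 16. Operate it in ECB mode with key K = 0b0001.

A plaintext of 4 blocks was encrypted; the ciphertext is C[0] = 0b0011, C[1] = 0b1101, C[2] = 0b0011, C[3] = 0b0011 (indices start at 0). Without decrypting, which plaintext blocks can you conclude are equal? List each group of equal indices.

ECB encrypts each block independently with the same key, so equal ciphertext blocks imply equal plaintext blocks.
C[0] = C[2] = C[3] = 0b0011, so P[0] = P[2] = P[3].

P[0] = P[2] = P[3]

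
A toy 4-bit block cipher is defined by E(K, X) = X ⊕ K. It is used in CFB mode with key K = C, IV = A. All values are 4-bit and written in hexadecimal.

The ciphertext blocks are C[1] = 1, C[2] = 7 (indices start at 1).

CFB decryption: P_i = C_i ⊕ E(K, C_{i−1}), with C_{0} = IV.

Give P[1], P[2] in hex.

P[1]: E(K, A) = 6; 1 ⊕ 6 = 7.
P[2]: E(K, 1) = D; 7 ⊕ D = A.

P[1] = 7, P[2] = A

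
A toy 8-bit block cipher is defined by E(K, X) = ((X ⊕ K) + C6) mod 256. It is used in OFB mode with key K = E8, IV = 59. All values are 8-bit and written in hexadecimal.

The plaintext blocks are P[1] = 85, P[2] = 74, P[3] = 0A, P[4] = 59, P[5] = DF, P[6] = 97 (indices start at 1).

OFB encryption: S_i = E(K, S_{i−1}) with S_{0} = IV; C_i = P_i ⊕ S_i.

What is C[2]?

C[2] = 11

C[1]: S = E(K, 59) = 77; 85 ⊕ 77 = F2.
C[2]: S = E(K, 77) = 65; 74 ⊕ 65 = 11.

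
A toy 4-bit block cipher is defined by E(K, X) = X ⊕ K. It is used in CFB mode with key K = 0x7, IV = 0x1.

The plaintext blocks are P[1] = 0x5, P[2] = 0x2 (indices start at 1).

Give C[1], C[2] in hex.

CFB encryption: C_i = P_i ⊕ E(K, C_{i−1}), with C_{0} = IV.
C[1]: E(K, 0x1) = 0x6; 0x5 ⊕ 0x6 = 0x3.
C[2]: E(K, 0x3) = 0x4; 0x2 ⊕ 0x4 = 0x6.

C[1] = 0x3, C[2] = 0x6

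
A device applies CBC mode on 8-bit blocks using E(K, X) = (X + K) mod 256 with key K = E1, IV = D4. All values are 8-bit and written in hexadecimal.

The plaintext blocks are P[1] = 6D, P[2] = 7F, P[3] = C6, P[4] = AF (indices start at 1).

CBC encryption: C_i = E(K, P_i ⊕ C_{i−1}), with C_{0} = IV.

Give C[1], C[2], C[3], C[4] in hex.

C[1] = 9A, C[2] = C6, C[3] = E1, C[4] = 2F

C[1]: P[1] ⊕ D4 = B9; E(K, B9) = 9A.
C[2]: P[2] ⊕ 9A = E5; E(K, E5) = C6.
C[3]: P[3] ⊕ C6 = 00; E(K, 00) = E1.
C[4]: P[4] ⊕ E1 = 4E; E(K, 4E) = 2F.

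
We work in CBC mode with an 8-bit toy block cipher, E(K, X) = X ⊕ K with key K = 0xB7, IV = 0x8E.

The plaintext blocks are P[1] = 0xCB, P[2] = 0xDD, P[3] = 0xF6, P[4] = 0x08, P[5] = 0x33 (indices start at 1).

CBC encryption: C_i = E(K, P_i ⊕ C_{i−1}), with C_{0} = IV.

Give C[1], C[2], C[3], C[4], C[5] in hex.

C[1] = 0xF2, C[2] = 0x98, C[3] = 0xD9, C[4] = 0x66, C[5] = 0xE2

C[1]: P[1] ⊕ 0x8E = 0x45; E(K, 0x45) = 0xF2.
C[2]: P[2] ⊕ 0xF2 = 0x2F; E(K, 0x2F) = 0x98.
C[3]: P[3] ⊕ 0x98 = 0x6E; E(K, 0x6E) = 0xD9.
C[4]: P[4] ⊕ 0xD9 = 0xD1; E(K, 0xD1) = 0x66.
C[5]: P[5] ⊕ 0x66 = 0x55; E(K, 0x55) = 0xE2.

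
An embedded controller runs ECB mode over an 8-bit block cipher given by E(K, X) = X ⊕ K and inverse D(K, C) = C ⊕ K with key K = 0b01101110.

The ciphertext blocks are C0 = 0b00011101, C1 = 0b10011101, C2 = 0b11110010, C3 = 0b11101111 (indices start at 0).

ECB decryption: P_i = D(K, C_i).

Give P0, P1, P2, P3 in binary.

P0: D(K, 0b00011101) = 0b01110011.
P1: D(K, 0b10011101) = 0b11110011.
P2: D(K, 0b11110010) = 0b10011100.
P3: D(K, 0b11101111) = 0b10000001.

P0 = 0b01110011, P1 = 0b11110011, P2 = 0b10011100, P3 = 0b10000001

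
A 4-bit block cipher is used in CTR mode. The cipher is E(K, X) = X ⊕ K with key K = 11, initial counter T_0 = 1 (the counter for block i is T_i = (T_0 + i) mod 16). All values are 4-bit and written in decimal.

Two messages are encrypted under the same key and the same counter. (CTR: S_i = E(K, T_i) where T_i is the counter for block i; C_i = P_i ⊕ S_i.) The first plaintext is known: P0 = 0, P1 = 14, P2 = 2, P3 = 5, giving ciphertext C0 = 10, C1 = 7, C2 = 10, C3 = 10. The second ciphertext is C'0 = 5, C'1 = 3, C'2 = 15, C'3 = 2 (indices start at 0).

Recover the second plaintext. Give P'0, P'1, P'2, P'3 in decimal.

P'0 = 15, P'1 = 10, P'2 = 7, P'3 = 13

In CTR with a reused counter, both messages share the same keystream S_i, so C_i ⊕ C'_i = P_i ⊕ P'_i and thus P'_i = P_i ⊕ C_i ⊕ C'_i.
P'0: 0 ⊕ 10 ⊕ 5 = 15.
P'1: 14 ⊕ 7 ⊕ 3 = 10.
P'2: 2 ⊕ 10 ⊕ 15 = 7.
P'3: 5 ⊕ 10 ⊕ 2 = 13.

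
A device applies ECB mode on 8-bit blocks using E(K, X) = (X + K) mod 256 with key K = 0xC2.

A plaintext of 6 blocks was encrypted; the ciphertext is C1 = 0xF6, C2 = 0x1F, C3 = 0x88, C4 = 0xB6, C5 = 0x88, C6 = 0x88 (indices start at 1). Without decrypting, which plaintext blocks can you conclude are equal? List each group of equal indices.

ECB encrypts each block independently with the same key, so equal ciphertext blocks imply equal plaintext blocks.
C3 = C5 = C6 = 0x88, so P3 = P5 = P6.

P3 = P5 = P6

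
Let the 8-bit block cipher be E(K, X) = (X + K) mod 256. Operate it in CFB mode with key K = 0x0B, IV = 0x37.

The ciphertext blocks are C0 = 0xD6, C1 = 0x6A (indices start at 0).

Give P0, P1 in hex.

P0 = 0x94, P1 = 0x8B

CFB decryption: P_i = C_i ⊕ E(K, C_{i−1}), with C_{−1} = IV.
P0: E(K, 0x37) = 0x42; 0xD6 ⊕ 0x42 = 0x94.
P1: E(K, 0xD6) = 0xE1; 0x6A ⊕ 0xE1 = 0x8B.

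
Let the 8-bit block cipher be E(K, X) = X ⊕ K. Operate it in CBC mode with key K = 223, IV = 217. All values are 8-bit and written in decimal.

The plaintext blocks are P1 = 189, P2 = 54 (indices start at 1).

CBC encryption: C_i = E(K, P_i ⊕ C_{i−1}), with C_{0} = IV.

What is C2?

C2 = 82

C1: P1 ⊕ 217 = 100; E(K, 100) = 187.
C2: P2 ⊕ 187 = 141; E(K, 141) = 82.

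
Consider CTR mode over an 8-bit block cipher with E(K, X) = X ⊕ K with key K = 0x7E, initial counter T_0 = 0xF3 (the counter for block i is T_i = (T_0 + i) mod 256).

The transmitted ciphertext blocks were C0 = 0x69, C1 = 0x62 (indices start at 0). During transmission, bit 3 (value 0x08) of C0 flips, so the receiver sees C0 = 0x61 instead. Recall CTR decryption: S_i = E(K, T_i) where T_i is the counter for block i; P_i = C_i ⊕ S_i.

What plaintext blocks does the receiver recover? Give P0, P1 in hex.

P0 = 0xEC, P1 = 0xE8

Only C0 changed, to 0x61. In CTR, a change in C_i flips the same bit in P_i only; the keystream is unaffected. Decrypting the received ciphertext:
P0: T = 0xF3, S = E(K, T) = 0x8D; 0x61 ⊕ 0x8D = 0xEC.
P1: T = 0xF4, S = E(K, T) = 0x8A; 0x62 ⊕ 0x8A = 0xE8.
Blocks that differ from the original plaintext: P0.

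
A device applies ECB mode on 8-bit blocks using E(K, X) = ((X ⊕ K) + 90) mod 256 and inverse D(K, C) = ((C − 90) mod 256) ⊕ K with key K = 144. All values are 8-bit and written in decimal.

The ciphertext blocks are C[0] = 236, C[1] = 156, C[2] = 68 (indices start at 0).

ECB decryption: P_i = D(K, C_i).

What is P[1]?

P[1]: D(K, 156) = 210.

P[1] = 210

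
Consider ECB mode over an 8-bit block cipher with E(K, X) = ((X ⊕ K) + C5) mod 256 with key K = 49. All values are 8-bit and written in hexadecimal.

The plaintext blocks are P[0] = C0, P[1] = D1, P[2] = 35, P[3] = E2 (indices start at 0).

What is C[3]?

ECB encryption: C_i = E(K, P_i).
C[3]: E(K, E2) = 70.

C[3] = 70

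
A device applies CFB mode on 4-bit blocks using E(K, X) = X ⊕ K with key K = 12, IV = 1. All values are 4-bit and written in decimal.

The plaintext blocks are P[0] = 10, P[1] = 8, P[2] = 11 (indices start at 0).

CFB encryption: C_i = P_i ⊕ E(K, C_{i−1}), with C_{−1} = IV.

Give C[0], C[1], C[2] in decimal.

C[0]: E(K, 1) = 13; 10 ⊕ 13 = 7.
C[1]: E(K, 7) = 11; 8 ⊕ 11 = 3.
C[2]: E(K, 3) = 15; 11 ⊕ 15 = 4.

C[0] = 7, C[1] = 3, C[2] = 4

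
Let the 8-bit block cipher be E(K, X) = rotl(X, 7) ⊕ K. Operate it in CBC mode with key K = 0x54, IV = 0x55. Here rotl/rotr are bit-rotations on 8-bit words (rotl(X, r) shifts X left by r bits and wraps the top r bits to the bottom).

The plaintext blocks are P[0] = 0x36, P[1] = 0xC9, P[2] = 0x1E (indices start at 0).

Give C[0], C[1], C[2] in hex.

CBC encryption: C_i = E(K, P_i ⊕ C_{i−1}), with C_{−1} = IV.
C[0]: P[0] ⊕ 0x55 = 0x63; E(K, 0x63) = 0xE5.
C[1]: P[1] ⊕ 0xE5 = 0x2C; E(K, 0x2C) = 0x42.
C[2]: P[2] ⊕ 0x42 = 0x5C; E(K, 0x5C) = 0x7A.

C[0] = 0xE5, C[1] = 0x42, C[2] = 0x7A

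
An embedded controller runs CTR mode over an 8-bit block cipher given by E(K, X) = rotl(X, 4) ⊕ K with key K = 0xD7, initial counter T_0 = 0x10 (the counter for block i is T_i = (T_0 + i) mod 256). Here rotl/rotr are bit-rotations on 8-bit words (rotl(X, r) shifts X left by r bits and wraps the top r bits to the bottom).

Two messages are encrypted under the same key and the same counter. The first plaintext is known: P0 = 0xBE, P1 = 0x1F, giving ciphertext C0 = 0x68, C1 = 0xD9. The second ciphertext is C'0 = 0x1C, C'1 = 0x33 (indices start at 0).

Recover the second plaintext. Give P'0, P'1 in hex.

In CTR with a reused counter, both messages share the same keystream S_i, so C_i ⊕ C'_i = P_i ⊕ P'_i and thus P'_i = P_i ⊕ C_i ⊕ C'_i.
P'0: 0xBE ⊕ 0x68 ⊕ 0x1C = 0xCA.
P'1: 0x1F ⊕ 0xD9 ⊕ 0x33 = 0xF5.

P'0 = 0xCA, P'1 = 0xF5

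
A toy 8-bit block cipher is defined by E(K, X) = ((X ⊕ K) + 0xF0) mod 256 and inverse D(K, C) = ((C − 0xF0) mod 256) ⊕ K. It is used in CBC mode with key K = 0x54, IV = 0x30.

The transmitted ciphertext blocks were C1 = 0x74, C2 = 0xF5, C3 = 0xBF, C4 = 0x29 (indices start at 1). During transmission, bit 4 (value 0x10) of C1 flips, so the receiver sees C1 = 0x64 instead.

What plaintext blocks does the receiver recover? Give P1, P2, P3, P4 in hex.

P1 = 0x10, P2 = 0x35, P3 = 0x6E, P4 = 0xD2

CBC decryption: P_i = D(K, C_i) ⊕ C_{i−1}, with C_{0} = IV.
Only C1 changed, to 0x64. In CBC, a change in C_i garbles P_i and flips the same bit in P_{i+1}. Decrypting the received ciphertext:
P1: D(K, 0x64) = 0x20; 0x20 ⊕ 0x30 = 0x10.
P2: D(K, 0xF5) = 0x51; 0x51 ⊕ 0x64 = 0x35.
P3: D(K, 0xBF) = 0x9B; 0x9B ⊕ 0xF5 = 0x6E.
P4: D(K, 0x29) = 0x6D; 0x6D ⊕ 0xBF = 0xD2.
Blocks that differ from the original plaintext: P1, P2.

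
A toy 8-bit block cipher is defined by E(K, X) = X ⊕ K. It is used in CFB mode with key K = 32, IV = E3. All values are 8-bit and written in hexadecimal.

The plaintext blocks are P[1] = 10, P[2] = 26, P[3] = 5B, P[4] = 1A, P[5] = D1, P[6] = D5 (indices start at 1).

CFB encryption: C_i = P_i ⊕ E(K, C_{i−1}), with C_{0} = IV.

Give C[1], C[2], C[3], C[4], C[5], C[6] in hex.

C[1] = C1, C[2] = D5, C[3] = BC, C[4] = 94, C[5] = 77, C[6] = 90

C[1]: E(K, E3) = D1; 10 ⊕ D1 = C1.
C[2]: E(K, C1) = F3; 26 ⊕ F3 = D5.
C[3]: E(K, D5) = E7; 5B ⊕ E7 = BC.
C[4]: E(K, BC) = 8E; 1A ⊕ 8E = 94.
C[5]: E(K, 94) = A6; D1 ⊕ A6 = 77.
C[6]: E(K, 77) = 45; D5 ⊕ 45 = 90.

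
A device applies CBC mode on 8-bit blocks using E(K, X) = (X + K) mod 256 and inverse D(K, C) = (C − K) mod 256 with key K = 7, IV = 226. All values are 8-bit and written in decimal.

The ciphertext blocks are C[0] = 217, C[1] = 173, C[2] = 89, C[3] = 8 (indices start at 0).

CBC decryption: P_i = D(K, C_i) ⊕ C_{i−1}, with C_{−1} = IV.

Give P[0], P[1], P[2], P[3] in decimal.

P[0] = 48, P[1] = 127, P[2] = 255, P[3] = 88

P[0]: D(K, 217) = 210; 210 ⊕ 226 = 48.
P[1]: D(K, 173) = 166; 166 ⊕ 217 = 127.
P[2]: D(K, 89) = 82; 82 ⊕ 173 = 255.
P[3]: D(K, 8) = 1; 1 ⊕ 89 = 88.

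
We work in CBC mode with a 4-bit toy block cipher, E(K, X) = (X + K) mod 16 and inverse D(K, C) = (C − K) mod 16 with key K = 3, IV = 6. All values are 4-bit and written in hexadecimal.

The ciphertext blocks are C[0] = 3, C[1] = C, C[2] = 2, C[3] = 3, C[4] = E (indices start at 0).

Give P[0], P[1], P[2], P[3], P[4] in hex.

P[0] = 6, P[1] = A, P[2] = 3, P[3] = 2, P[4] = 8

CBC decryption: P_i = D(K, C_i) ⊕ C_{i−1}, with C_{−1} = IV.
P[0]: D(K, 3) = 0; 0 ⊕ 6 = 6.
P[1]: D(K, C) = 9; 9 ⊕ 3 = A.
P[2]: D(K, 2) = F; F ⊕ C = 3.
P[3]: D(K, 3) = 0; 0 ⊕ 2 = 2.
P[4]: D(K, E) = B; B ⊕ 3 = 8.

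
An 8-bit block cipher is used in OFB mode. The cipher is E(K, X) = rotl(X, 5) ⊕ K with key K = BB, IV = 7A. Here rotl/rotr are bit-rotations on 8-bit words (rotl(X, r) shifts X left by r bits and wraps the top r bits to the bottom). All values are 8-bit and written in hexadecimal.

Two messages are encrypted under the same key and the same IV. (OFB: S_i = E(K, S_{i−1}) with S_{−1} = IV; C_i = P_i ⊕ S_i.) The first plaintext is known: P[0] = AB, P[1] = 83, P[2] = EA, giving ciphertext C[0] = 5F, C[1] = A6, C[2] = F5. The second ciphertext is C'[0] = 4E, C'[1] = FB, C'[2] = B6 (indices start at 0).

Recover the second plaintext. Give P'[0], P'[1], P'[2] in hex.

In OFB with a reused IV, both messages share the same keystream S_i, so C_i ⊕ C'_i = P_i ⊕ P'_i and thus P'_i = P_i ⊕ C_i ⊕ C'_i.
P'[0]: AB ⊕ 5F ⊕ 4E = BA.
P'[1]: 83 ⊕ A6 ⊕ FB = DE.
P'[2]: EA ⊕ F5 ⊕ B6 = A9.

P'[0] = BA, P'[1] = DE, P'[2] = A9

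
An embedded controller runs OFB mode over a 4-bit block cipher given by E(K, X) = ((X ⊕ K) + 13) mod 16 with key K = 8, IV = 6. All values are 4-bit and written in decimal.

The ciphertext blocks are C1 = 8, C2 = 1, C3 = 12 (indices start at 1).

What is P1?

P1 = 3

OFB decryption: S_i = E(K, S_{i−1}) with S_{0} = IV; P_i = C_i ⊕ S_i.
P1: S = E(K, 6) = 11; 8 ⊕ 11 = 3.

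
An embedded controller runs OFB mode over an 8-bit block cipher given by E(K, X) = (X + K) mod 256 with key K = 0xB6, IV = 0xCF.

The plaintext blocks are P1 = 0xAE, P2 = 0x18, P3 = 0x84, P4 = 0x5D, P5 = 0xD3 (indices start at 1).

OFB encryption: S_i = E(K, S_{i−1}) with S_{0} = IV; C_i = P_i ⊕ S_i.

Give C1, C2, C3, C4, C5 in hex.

C1: S = E(K, 0xCF) = 0x85; 0xAE ⊕ 0x85 = 0x2B.
C2: S = E(K, 0x85) = 0x3B; 0x18 ⊕ 0x3B = 0x23.
C3: S = E(K, 0x3B) = 0xF1; 0x84 ⊕ 0xF1 = 0x75.
C4: S = E(K, 0xF1) = 0xA7; 0x5D ⊕ 0xA7 = 0xFA.
C5: S = E(K, 0xA7) = 0x5D; 0xD3 ⊕ 0x5D = 0x8E.

C1 = 0x2B, C2 = 0x23, C3 = 0x75, C4 = 0xFA, C5 = 0x8E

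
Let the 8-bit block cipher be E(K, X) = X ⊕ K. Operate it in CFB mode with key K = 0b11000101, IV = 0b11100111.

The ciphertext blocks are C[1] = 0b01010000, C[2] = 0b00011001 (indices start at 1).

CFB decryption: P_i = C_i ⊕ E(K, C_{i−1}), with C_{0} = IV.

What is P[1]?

P[1] = 0b01110010

P[1]: E(K, 0b11100111) = 0b00100010; 0b01010000 ⊕ 0b00100010 = 0b01110010.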